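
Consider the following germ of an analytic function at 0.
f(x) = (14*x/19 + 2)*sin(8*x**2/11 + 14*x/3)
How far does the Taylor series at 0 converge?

The factor sin(8*x**2/11 + 14*x/3) is entire and contributes no finite singular point.
The polynomial part has no poles.
No finite singular points: the Taylor series at 0 converges everywhere.

The radius of convergence is infinite.


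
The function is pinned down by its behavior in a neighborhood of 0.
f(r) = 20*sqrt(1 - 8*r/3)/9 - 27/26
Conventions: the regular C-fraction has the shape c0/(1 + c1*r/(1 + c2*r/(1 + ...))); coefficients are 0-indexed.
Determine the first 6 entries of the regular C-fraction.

The regular C-fraction coefficients are [277/234, 2080/831, -878/277, -554/3951, -4714/3951, -878/2357].

Taylor coefficients (expand at 0): a_0 = 277/234, a_1 = -80/27, a_2 = -160/81, a_3 = -640/243, a_4 = -3200/729, a_5 = -17920/2187.
c0 = a_0 = 277/234. Peel one level at a time: if S = 1 + c*r/S' with S'(0) = 1, then c is the r-coefficient of S and S' = c*r/(S - 1).
S_1 = c0/f = 1 + (2080/831)*r + (1826240/230187)*r^2 + ...; c1 = 2080/831.
S_2 = c1*r/(S_1 - 1) = 1 + (-878/277)*r + (-4/9)*r^2 + ...; c2 = -878/277.
S_3 = c2*r/(S_2 - 1) = 1 + (-554/3951)*r + (-2611556/15610401)*r^2 + ...; c3 = -554/3951.
S_4 = c3*r/(S_3 - 1) = 1 + (-4714/3951)*r + (-4/9)*r^2 + ...; c4 = -4714/3951.
S_5 = c4*r/(S_4 - 1) = 1 + (-878/2357)*r + ...; c5 = -878/2357.


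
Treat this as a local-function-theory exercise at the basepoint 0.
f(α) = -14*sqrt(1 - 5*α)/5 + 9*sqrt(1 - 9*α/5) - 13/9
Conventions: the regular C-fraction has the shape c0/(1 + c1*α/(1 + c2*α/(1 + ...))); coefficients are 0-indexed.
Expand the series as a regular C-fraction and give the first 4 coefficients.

The regular C-fraction coefficients are [214/45, 99/428, 51901/11770, -11710829/1343320].

Taylor coefficients (expand at 0): a_0 = 214/45, a_1 = -11/10, a_2 = 1021/200, a_3 = 37189/2000.
c0 = a_0 = 214/45. Peel one level at a time: if S = 1 + c*α/S' with S'(0) = 1, then c is the α-coefficient of S and S' = c*α/(S - 1).
S_1 = c0/f = 1 + (99/428)*α + (-467109/457960)*α^2 + ...; c1 = 99/428.
S_2 = c1*α/(S_1 - 1) = 1 + (51901/11770)*α + (1860599/48400)*α^2 + ...; c2 = 51901/11770.
S_3 = c2*α/(S_2 - 1) = 1 + (-11710829/1343320)*α + ...; c3 = -11710829/1343320.


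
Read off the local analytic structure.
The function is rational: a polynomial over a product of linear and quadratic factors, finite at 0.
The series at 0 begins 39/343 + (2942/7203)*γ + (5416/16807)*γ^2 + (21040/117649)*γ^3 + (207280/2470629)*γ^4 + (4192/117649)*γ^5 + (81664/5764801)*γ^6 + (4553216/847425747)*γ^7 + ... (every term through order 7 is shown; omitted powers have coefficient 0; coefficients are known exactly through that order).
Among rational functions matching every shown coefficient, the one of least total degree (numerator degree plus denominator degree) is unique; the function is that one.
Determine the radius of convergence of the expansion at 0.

The radius of convergence is 7/2.

No rational of total degree below 4 reproduces all 8 coefficients; solving the [1/3] Pade equations on them gives f(γ) = (-40*γ/3 - 39/8)/(γ - 7/2)**3, whose expansion matches every shown term.
Denominator factor (γ - 7/2)^3: pole of order 3 at 7/2, modulus 7/2.
The radius of convergence is the smallest modulus among the singular points: 7/2.


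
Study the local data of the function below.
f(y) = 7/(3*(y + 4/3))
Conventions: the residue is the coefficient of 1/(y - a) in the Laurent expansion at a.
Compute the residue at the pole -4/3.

At the order-1 pole -4/3 set g(y) = (y - (-4/3))*f(y) = 7/3.
Simple pole: residue = g(a) at a = -4/3, which is 7/3.

The residue is 7/3.


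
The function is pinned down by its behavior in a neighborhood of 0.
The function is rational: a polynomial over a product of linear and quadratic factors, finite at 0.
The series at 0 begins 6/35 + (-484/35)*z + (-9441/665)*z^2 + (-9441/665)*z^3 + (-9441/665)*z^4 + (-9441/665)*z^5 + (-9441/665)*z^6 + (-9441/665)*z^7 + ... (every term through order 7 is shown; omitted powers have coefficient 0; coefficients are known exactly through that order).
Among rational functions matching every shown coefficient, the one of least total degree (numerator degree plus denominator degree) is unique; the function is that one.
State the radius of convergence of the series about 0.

No rational of total degree below 3 reproduces all 8 coefficients; solving the [2/1] Pade equations on them gives f(z) = (7*z**2/19 + 14*z - 6/35)/(z - 1), whose expansion matches every shown term.
Denominator factor (z - 1): pole of order 1 at 1, modulus 1.
The radius of convergence is the smallest modulus among the singular points: 1.

The radius of convergence is 1.


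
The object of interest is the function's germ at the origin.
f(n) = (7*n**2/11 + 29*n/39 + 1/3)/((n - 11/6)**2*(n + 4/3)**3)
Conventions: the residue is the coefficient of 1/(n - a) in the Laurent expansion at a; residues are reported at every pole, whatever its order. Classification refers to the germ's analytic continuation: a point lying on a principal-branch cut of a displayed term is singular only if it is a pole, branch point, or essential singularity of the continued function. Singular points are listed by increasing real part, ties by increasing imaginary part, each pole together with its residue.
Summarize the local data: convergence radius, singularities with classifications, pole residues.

Denominator factor (n + 4/3)^3: pole of order 3 at -4/3, modulus 4/3.
Denominator factor (n - 11/6)^2: pole of order 2 at 11/6, modulus 11/6.
The radius of convergence is the smallest modulus among the singular points: 4/3.
At the order-3 pole -4/3 set g(n) = (n - (-4/3))^3*f(n) = (7*n**2/11 + 29*n/39 + 1/3)/(n - 11/6)**2.
Order-3 pole: residue = g''(a)/2; g''(-4/3) = 59400/1694173, so the residue is 29700/1694173.
At the order-2 pole 11/6 set g(n) = (n - (11/6))^2*f(n) = (7*n**2/11 + 29*n/39 + 1/3)/(n + 4/3)**3.
Order-2 pole: residue = g'(a); g'(11/6) = -29700/1694173, so the residue is -29700/1694173.
List the singular points by increasing real part (a conjugate pair: the negative imaginary part first).

Radius of convergence at 0: 4/3.
At -4/3: a pole of order 3; residue 29700/1694173.
At 11/6: a pole of order 2; residue -29700/1694173.


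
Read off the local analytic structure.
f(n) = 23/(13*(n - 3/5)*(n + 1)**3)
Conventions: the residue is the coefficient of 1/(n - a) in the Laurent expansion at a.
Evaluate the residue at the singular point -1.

The residue is -2875/6656.

At the order-3 pole -1 set g(n) = (n - (-1))^3*f(n) = 23/(13*(n - 3/5)).
Order-3 pole: residue = g''(a)/2; g''(-1) = -2875/3328, so the residue is -2875/6656.


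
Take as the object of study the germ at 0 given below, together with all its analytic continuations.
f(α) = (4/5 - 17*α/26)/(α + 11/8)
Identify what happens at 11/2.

The point is a regular point.

Denominator factors: α + 11/8 = 55/8 at α = 11/2 — none vanishes.
So the germ continues analytically to 11/2.


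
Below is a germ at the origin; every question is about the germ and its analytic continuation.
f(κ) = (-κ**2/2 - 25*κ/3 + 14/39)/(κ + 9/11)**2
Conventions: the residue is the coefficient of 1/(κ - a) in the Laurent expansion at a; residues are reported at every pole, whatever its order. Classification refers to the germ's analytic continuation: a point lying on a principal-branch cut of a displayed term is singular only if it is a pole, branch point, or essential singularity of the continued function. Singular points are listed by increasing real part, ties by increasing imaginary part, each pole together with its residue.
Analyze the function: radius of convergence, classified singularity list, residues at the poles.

Radius of convergence at 0: 9/11.
At -9/11: a pole of order 2; residue -248/33.

Denominator factor (κ + 9/11)^2: pole of order 2 at -9/11, modulus 9/11.
The radius of convergence is the smallest modulus among the singular points: 9/11.
At the order-2 pole -9/11 set g(κ) = (κ - (-9/11))^2*f(κ) = -κ**2/2 - 25*κ/3 + 14/39.
Order-2 pole: residue = g'(a); g'(-9/11) = -248/33, so the residue is -248/33.


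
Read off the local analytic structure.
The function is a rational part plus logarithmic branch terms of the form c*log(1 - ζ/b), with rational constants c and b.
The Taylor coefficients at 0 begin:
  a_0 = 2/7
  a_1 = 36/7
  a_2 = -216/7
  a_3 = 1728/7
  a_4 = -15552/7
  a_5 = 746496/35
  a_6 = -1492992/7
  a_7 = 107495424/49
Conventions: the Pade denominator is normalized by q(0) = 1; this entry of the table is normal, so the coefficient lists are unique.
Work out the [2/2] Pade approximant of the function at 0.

Taylor coefficients needed (read off): a_0 = 2/7, a_1 = 36/7, a_2 = -216/7, a_3 = 1728/7, a_4 = -15552/7.
Write the denominator as Q(ζ) = 1 + q1*ζ + q2*ζ^2. Requiring Q*f - P = O(ζ^5) with deg P <= 2 kills the coefficients of ζ^3..ζ^4 in Q*f:
  ζ^3: a_3 + q1*a_2 + q2*a_1 = 0, i.e. 1728/7 + (-216/7)*q1 + (36/7)*q2 = 0.
  ζ^4: a_4 + q1*a_3 + q2*a_2 = 0, i.e. -15552/7 + (1728/7)*q1 + (-216/7)*q2 = 0.
Solving this linear system: q1 = 12, q2 = 24.
The numerator is Q*f truncated at degree 2: P0 = a_0 = 2/7; P1 = a_1 + q1*a_0 = 60/7; P2 = a_2 + q1*a_1 + q2*a_0 = 264/7.

The Pade approximant has numerator coefficients [2/7, 60/7, 264/7]; denominator coefficients [1, 12, 24].


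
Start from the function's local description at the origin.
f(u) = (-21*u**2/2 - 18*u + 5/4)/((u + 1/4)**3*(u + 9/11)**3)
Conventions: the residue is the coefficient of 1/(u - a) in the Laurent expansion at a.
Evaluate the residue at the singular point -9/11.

At the order-3 pole -9/11 set g(u) = (u - (-9/11))^3*f(u) = (-21*u**2/2 - 18*u + 5/4)/(u + 1/4)**3.
Order-3 pole: residue = g''(a)/2; g''(-9/11) = -16130697792/9765625, so the residue is -8065348896/9765625.

The residue is -8065348896/9765625.


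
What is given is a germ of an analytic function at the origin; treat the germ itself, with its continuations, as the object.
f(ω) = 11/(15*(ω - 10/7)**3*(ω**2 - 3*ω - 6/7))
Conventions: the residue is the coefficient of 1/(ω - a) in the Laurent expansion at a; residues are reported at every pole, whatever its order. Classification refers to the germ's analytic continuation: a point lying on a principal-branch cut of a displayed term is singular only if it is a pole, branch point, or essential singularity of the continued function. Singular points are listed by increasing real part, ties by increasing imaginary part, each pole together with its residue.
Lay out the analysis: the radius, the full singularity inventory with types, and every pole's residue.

Radius of convergence at 0: -3/2 + (1/14)*sqrt(609).
At 3/2 - (1/14)*sqrt(609): a pole of order 1; residue 1346961/35118080 + (1724261/9165818880)*sqrt(609).
At 10/7: a pole of order 3; residue -1346961/17559040.
At 3/2 + (1/14)*sqrt(609): a pole of order 1; residue 1346961/35118080 - (1724261/9165818880)*sqrt(609).

Denominator factor (ω**2 - 3*ω - 6/7): discriminant 87/7, real irrational roots 3/2 + (1/14)*sqrt(609) and 3/2 - (1/14)*sqrt(609); poles of order 1, moduli 3/2 + (1/14)*sqrt(609) and -3/2 + (1/14)*sqrt(609).
Denominator factor (ω - 10/7)^3: pole of order 3 at 10/7, modulus 10/7.
The radius of convergence is the smallest modulus among the singular points: -3/2 + (1/14)*sqrt(609).
The factor ω**2 - 3*ω - 6/7 splits as (ω - a)(ω - a') with a = 3/2 - (1/14)*sqrt(609), a' = 3/2 + (1/14)*sqrt(609). At the order-1 pole a set g(ω) = (ω - a)*f(ω) = [11/(15*(ω - 10/7)**3)] / (ω - a').
Simple pole: residue = g(a) at a = 3/2 - (1/14)*sqrt(609), which is 1346961/35118080 + (1724261/9165818880)*sqrt(609).
At the order-3 pole 10/7 set g(ω) = (ω - (10/7))^3*f(ω) = 11/(15*(ω**2 - 3*ω - 6/7)).
Order-3 pole: residue = g''(a)/2; g''(10/7) = -1346961/8779520, so the residue is -1346961/17559040.
The factor ω**2 - 3*ω - 6/7 splits as (ω - a)(ω - a') with a = 3/2 + (1/14)*sqrt(609), a' = 3/2 - (1/14)*sqrt(609). At the order-1 pole a set g(ω) = (ω - a)*f(ω) = [11/(15*(ω - 10/7)**3)] / (ω - a').
Simple pole: residue = g(a) at a = 3/2 + (1/14)*sqrt(609), which is 1346961/35118080 - (1724261/9165818880)*sqrt(609).
List the singular points by increasing real part (a conjugate pair: the negative imaginary part first).


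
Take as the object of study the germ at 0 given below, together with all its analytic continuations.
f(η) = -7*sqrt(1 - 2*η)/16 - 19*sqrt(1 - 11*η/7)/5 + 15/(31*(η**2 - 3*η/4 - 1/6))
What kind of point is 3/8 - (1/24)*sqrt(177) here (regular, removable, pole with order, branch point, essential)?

The point is a pole of order 1.

The denominator factor η**2 - 3*η/4 - 1/6 vanishes at 3/8 - (1/24)*sqrt(177) and appears to the power 1; the numerator there equals 15/31, nonzero, and no other factor vanishes.
The branch terms are analytic at this point.
Hence a pole whose order is the multiplicity, 1.


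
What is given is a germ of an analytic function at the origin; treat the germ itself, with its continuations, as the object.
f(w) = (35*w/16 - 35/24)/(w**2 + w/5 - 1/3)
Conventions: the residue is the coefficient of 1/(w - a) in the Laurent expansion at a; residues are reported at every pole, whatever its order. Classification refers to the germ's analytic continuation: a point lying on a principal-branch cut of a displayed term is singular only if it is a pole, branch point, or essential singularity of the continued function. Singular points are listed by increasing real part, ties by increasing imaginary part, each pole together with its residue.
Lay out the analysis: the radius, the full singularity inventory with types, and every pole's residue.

Radius of convergence at 0: -1/10 + (1/30)*sqrt(309).
At -1/10 - (1/30)*sqrt(309): a pole of order 1; residue 35/32 + (805/9888)*sqrt(309).
At -1/10 + (1/30)*sqrt(309): a pole of order 1; residue 35/32 - (805/9888)*sqrt(309).

Denominator factor (w**2 + w/5 - 1/3): discriminant 103/75, real irrational roots -1/10 + (1/30)*sqrt(309) and -1/10 - (1/30)*sqrt(309); poles of order 1, moduli -1/10 + (1/30)*sqrt(309) and 1/10 + (1/30)*sqrt(309).
The radius of convergence is the smallest modulus among the singular points: -1/10 + (1/30)*sqrt(309).
The factor w**2 + w/5 - 1/3 splits as (w - a)(w - a') with a = -1/10 - (1/30)*sqrt(309), a' = -1/10 + (1/30)*sqrt(309). At the order-1 pole a set g(w) = (w - a)*f(w) = [35*w/16 - 35/24] / (w - a').
Simple pole: residue = g(a) at a = -1/10 - (1/30)*sqrt(309), which is 35/32 + (805/9888)*sqrt(309).
The factor w**2 + w/5 - 1/3 splits as (w - a)(w - a') with a = -1/10 + (1/30)*sqrt(309), a' = -1/10 - (1/30)*sqrt(309). At the order-1 pole a set g(w) = (w - a)*f(w) = [35*w/16 - 35/24] / (w - a').
Simple pole: residue = g(a) at a = -1/10 + (1/30)*sqrt(309), which is 35/32 - (805/9888)*sqrt(309).
List the singular points by increasing real part (a conjugate pair: the negative imaginary part first).


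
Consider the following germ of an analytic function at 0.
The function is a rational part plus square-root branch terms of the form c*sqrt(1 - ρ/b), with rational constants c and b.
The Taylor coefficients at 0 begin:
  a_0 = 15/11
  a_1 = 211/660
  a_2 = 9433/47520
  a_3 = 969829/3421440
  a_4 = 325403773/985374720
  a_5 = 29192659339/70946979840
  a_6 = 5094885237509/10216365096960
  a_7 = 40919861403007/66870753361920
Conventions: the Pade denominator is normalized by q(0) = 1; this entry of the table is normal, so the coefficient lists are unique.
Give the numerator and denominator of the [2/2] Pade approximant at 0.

The Pade approximant has numerator coefficients [15/11, -709291117/714204480, -2874983479/5713635840]; denominator coefficients [1, -37504805/38956608, -30008203/103884288].

Taylor coefficients needed (read off): a_0 = 15/11, a_1 = 211/660, a_2 = 9433/47520, a_3 = 969829/3421440, a_4 = 325403773/985374720.
Write the denominator as Q(ρ) = 1 + q1*ρ + q2*ρ^2. Requiring Q*f - P = O(ρ^5) with deg P <= 2 kills the coefficients of ρ^3..ρ^4 in Q*f:
  ρ^3: a_3 + q1*a_2 + q2*a_1 = 0, i.e. 969829/3421440 + (9433/47520)*q1 + (211/660)*q2 = 0.
  ρ^4: a_4 + q1*a_3 + q2*a_2 = 0, i.e. 325403773/985374720 + (969829/3421440)*q1 + (9433/47520)*q2 = 0.
Solving this linear system: q1 = -37504805/38956608, q2 = -30008203/103884288.
The numerator is Q*f truncated at degree 2: P0 = a_0 = 15/11; P1 = a_1 + q1*a_0 = -709291117/714204480; P2 = a_2 + q1*a_1 + q2*a_0 = -2874983479/5713635840.


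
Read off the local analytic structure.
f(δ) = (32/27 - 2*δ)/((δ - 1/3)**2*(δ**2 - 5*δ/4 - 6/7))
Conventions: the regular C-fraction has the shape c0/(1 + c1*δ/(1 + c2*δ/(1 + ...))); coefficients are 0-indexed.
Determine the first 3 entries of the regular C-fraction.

Taylor coefficients (expand at 0): a_0 = -112/9, a_1 = -959/27, a_2 = -111923/648.
c0 = a_0 = -112/9. Peel one level at a time: if S = 1 + c*δ/S' with S'(0) = 1, then c is the δ-coefficient of S and S' = c*δ/(S - 1).
S_1 = c0/f = 1 + (-137/48)*δ + (-4403/768)*δ^2 + ...; c1 = -137/48.
S_2 = c1*δ/(S_1 - 1) = 1 + (-4403/2192)*δ + ...; c2 = -4403/2192.

The regular C-fraction coefficients are [-112/9, -137/48, -4403/2192].


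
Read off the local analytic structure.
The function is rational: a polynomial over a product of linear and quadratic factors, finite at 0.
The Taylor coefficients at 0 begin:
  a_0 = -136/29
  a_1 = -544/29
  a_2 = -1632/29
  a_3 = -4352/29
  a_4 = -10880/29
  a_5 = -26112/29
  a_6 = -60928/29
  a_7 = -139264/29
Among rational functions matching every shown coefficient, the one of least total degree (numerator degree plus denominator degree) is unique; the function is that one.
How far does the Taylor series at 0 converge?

The radius of convergence is 1/2.

No rational of total degree below 2 reproduces all 8 coefficients; solving the [0/2] Pade equations on them gives f(n) = -34/(29*(n - 1/2)**2), whose expansion matches every shown term.
Denominator factor (n - 1/2)^2: pole of order 2 at 1/2, modulus 1/2.
The radius of convergence is the smallest modulus among the singular points: 1/2.


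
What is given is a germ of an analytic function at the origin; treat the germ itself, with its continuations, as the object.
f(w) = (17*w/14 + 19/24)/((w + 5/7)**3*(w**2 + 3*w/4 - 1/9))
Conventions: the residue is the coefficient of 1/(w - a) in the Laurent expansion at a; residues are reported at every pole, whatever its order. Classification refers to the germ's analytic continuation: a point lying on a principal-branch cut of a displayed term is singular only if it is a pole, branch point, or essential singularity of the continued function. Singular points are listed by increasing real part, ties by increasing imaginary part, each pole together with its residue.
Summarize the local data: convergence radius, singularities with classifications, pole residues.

Radius of convergence at 0: -3/8 + (1/24)*sqrt(145).
At -3/8 - (1/24)*sqrt(145): a pole of order 1; residue -1731903579/55990084 - (21922860141/8118562180)*sqrt(145).
At -5/7: a pole of order 3; residue 1731903579/27995042.
At -3/8 + (1/24)*sqrt(145): a pole of order 1; residue -1731903579/55990084 + (21922860141/8118562180)*sqrt(145).

Denominator factor (w + 5/7)^3: pole of order 3 at -5/7, modulus 5/7.
Denominator factor (w**2 + 3*w/4 - 1/9): discriminant 145/144, real irrational roots -3/8 + (1/24)*sqrt(145) and -3/8 - (1/24)*sqrt(145); poles of order 1, moduli -3/8 + (1/24)*sqrt(145) and 3/8 + (1/24)*sqrt(145).
The radius of convergence is the smallest modulus among the singular points: -3/8 + (1/24)*sqrt(145).
The factor w**2 + 3*w/4 - 1/9 splits as (w - a)(w - a') with a = -3/8 - (1/24)*sqrt(145), a' = -3/8 + (1/24)*sqrt(145). At the order-1 pole a set g(w) = (w - a)*f(w) = [(17*w/14 + 19/24)/(w + 5/7)**3] / (w - a').
Simple pole: residue = g(a) at a = -3/8 - (1/24)*sqrt(145), which is -1731903579/55990084 - (21922860141/8118562180)*sqrt(145).
At the order-3 pole -5/7 set g(w) = (w - (-5/7))^3*f(w) = (17*w/14 + 19/24)/(w**2 + 3*w/4 - 1/9).
Order-3 pole: residue = g''(a)/2; g''(-5/7) = 1731903579/13997521, so the residue is 1731903579/27995042.
The factor w**2 + 3*w/4 - 1/9 splits as (w - a)(w - a') with a = -3/8 + (1/24)*sqrt(145), a' = -3/8 - (1/24)*sqrt(145). At the order-1 pole a set g(w) = (w - a)*f(w) = [(17*w/14 + 19/24)/(w + 5/7)**3] / (w - a').
Simple pole: residue = g(a) at a = -3/8 + (1/24)*sqrt(145), which is -1731903579/55990084 + (21922860141/8118562180)*sqrt(145).
List the singular points by increasing real part (a conjugate pair: the negative imaginary part first).


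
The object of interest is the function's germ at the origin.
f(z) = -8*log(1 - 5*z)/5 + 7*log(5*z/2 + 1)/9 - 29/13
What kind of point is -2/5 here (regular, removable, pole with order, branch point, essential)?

The point is a logarithmic branch point.

The term (7/9)*log(1 - z/(-2/5)) has argument 1 - -2/5/(-2/5) = 0 at -2/5: a logarithmic (infinitely-sheeted) branch point; the remaining terms are analytic or single-valued there.


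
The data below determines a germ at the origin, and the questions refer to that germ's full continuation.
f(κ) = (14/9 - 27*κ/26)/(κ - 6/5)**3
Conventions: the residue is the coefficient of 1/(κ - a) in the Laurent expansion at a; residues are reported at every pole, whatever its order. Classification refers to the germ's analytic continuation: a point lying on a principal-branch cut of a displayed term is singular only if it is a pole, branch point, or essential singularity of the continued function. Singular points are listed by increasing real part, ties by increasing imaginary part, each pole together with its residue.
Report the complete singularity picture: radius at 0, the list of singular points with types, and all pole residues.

Radius of convergence at 0: 6/5.
At 6/5: a pole of order 3; residue 0.

Denominator factor (κ - 6/5)^3: pole of order 3 at 6/5, modulus 6/5.
The radius of convergence is the smallest modulus among the singular points: 6/5.
At the order-3 pole 6/5 set g(κ) = (κ - (6/5))^3*f(κ) = 14/9 - 27*κ/26.
Order-3 pole: residue = g''(a)/2; g''(6/5) = 0, so the residue is 0.


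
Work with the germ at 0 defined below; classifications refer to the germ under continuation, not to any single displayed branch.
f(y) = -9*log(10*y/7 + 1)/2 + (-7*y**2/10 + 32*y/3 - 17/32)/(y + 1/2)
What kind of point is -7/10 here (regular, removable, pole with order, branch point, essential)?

The term (-9/2)*log(1 - y/(-7/10)) has argument 1 - -7/10/(-7/10) = 0 at -7/10: a logarithmic (infinitely-sheeted) branch point; the remaining terms are analytic or single-valued there.

The point is a logarithmic branch point.


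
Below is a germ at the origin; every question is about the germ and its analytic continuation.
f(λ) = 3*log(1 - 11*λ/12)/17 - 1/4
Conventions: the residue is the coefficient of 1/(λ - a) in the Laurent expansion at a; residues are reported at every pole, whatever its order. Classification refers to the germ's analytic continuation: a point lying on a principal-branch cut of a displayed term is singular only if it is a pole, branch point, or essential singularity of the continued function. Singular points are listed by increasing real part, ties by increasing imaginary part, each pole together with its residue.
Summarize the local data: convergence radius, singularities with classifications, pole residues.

Radius of convergence at 0: 12/11.
At 12/11: a logarithmic branch point.

Branch term (3/17)*log(1 - λ/(12/11)): its argument vanishes at λ = 12/11, a logarithmic branch point, modulus 12/11.
The radius of convergence is the smallest modulus among the singular points: 12/11.


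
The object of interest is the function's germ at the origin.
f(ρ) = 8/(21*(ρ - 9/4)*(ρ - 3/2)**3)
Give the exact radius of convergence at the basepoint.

Denominator factor (ρ - 9/4): pole of order 1 at 9/4, modulus 9/4.
Denominator factor (ρ - 3/2)^3: pole of order 3 at 3/2, modulus 3/2.
The radius of convergence is the smallest modulus among the singular points: 3/2.

The radius of convergence is 3/2.


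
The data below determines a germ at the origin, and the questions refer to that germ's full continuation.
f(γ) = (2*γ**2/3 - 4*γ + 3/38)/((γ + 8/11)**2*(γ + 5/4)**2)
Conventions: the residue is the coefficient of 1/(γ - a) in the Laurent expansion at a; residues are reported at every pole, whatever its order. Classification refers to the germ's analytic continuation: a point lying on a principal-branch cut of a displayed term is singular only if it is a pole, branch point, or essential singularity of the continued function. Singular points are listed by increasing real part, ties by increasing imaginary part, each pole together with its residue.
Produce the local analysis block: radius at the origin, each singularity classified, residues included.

Radius of convergence at 0: 8/11.
At -5/4: a pole of order 2; residue 45054592/693519.
At -8/11: a pole of order 2; residue -45054592/693519.

Denominator factor (γ + 5/4)^2: pole of order 2 at -5/4, modulus 5/4.
Denominator factor (γ + 8/11)^2: pole of order 2 at -8/11, modulus 8/11.
The radius of convergence is the smallest modulus among the singular points: 8/11.
At the order-2 pole -5/4 set g(γ) = (γ - (-5/4))^2*f(γ) = (2*γ**2/3 - 4*γ + 3/38)/(γ + 8/11)**2.
Order-2 pole: residue = g'(a); g'(-5/4) = 45054592/693519, so the residue is 45054592/693519.
At the order-2 pole -8/11 set g(γ) = (γ - (-8/11))^2*f(γ) = (2*γ**2/3 - 4*γ + 3/38)/(γ + 5/4)**2.
Order-2 pole: residue = g'(a); g'(-8/11) = -45054592/693519, so the residue is -45054592/693519.
List the singular points by increasing real part (a conjugate pair: the negative imaginary part first).


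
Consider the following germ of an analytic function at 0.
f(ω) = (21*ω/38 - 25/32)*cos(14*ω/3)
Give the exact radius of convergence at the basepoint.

The factor cos(14*ω/3) is entire and contributes no finite singular point.
The polynomial part has no poles.
No finite singular points: the Taylor series at 0 converges everywhere.

The radius of convergence is infinite.


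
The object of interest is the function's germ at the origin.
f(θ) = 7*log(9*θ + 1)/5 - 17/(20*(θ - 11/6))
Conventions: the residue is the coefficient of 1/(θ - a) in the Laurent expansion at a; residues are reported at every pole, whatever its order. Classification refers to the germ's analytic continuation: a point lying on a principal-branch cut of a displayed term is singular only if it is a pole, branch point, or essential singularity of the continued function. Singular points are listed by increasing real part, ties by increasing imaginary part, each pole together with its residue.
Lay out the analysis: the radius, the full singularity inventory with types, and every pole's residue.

Radius of convergence at 0: 1/9.
At -1/9: a logarithmic branch point.
At 11/6: a pole of order 1; residue -17/20.

Denominator factor (θ - 11/6): pole of order 1 at 11/6, modulus 11/6.
Branch term (7/5)*log(1 - θ/(-1/9)): its argument vanishes at θ = -1/9, a logarithmic branch point, modulus 1/9.
The radius of convergence is the smallest modulus among the singular points: 1/9.
The branch term is analytic at 11/6 and contributes nothing to the residue; only the rational part matters.
At the order-1 pole 11/6 set g(θ) = (θ - (11/6))*(rational part) = -17/20.
Simple pole: residue = g(a) at a = 11/6, which is -17/20.
List the singular points by increasing real part (a conjugate pair: the negative imaginary part first).


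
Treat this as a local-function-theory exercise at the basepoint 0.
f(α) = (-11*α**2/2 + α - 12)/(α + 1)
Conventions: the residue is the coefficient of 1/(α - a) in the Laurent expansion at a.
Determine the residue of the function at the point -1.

The residue is -37/2.

At the order-1 pole -1 set g(α) = (α - (-1))*f(α) = -11*α**2/2 + α - 12.
Simple pole: residue = g(a) at a = -1, which is -37/2.


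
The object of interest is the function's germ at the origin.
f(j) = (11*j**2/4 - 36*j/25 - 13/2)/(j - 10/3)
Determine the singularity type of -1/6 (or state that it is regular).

The point is a regular point.

Denominator factors: j - 10/3 = -7/2 at j = -1/6 — none vanishes.
So the germ continues analytically to -1/6.


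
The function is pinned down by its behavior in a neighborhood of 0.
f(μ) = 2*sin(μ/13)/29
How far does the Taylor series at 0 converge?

The radius of convergence is infinite.

The factor -sin(μ/13) is entire and contributes no finite singular point.
The polynomial part has no poles.
No finite singular points: the Taylor series at 0 converges everywhere.


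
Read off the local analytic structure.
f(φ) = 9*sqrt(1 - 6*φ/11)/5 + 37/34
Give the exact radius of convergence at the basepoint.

The radius of convergence is 11/6.

Branch term (9/5)*sqrt(1 - φ/(11/6)): its argument vanishes at φ = 11/6, a square-root branch point, modulus 11/6.
The radius of convergence is the smallest modulus among the singular points: 11/6.


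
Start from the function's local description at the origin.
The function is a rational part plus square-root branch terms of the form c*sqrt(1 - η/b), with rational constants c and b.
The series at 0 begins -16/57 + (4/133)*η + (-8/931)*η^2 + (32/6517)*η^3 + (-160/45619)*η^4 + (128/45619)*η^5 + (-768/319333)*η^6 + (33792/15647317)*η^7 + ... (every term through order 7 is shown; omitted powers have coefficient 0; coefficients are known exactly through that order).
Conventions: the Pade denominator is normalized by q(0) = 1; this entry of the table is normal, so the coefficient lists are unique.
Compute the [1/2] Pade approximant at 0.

Taylor coefficients needed (read off): a_0 = -16/57, a_1 = 4/133, a_2 = -8/931, a_3 = 32/6517.
Write the denominator as Q(η) = 1 + q1*η + q2*η^2. Requiring Q*f - P = O(η^4) with deg P <= 1 kills the coefficients of η^2..η^3 in Q*f:
  η^2: a_2 + q1*a_1 + q2*a_0 = 0, i.e. -8/931 + (4/133)*q1 + (-16/57)*q2 = 0.
  η^3: a_3 + q1*a_2 + q2*a_1 = 0, i.e. 32/6517 + (-8/931)*q1 + (4/133)*q2 = 0.
Solving this linear system: q1 = 26/35, q2 = 12/245.
The numerator is Q*f truncated at degree 1: P0 = a_0 = -16/57; P1 = a_1 + q1*a_0 = -356/1995.

The Pade approximant has numerator coefficients [-16/57, -356/1995]; denominator coefficients [1, 26/35, 12/245].


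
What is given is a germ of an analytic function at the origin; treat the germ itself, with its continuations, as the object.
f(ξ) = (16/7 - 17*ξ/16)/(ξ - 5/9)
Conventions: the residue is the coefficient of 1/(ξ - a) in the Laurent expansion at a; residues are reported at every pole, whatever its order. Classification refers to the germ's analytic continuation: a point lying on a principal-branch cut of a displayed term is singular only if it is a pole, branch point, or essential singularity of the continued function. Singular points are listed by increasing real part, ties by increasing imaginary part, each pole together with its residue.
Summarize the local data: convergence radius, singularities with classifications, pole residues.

Denominator factor (ξ - 5/9): pole of order 1 at 5/9, modulus 5/9.
The radius of convergence is the smallest modulus among the singular points: 5/9.
At the order-1 pole 5/9 set g(ξ) = (ξ - (5/9))*f(ξ) = 16/7 - 17*ξ/16.
Simple pole: residue = g(a) at a = 5/9, which is 1709/1008.

Radius of convergence at 0: 5/9.
At 5/9: a pole of order 1; residue 1709/1008.


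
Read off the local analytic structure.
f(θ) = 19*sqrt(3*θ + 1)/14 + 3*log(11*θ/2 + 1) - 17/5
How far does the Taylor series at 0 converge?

Branch term (3)*log(1 - θ/(-2/11)): its argument vanishes at θ = -2/11, a logarithmic branch point, modulus 2/11.
Branch term (19/14)*sqrt(1 - θ/(-1/3)): its argument vanishes at θ = -1/3, a square-root branch point, modulus 1/3.
The radius of convergence is the smallest modulus among the singular points: 2/11.

The radius of convergence is 2/11.


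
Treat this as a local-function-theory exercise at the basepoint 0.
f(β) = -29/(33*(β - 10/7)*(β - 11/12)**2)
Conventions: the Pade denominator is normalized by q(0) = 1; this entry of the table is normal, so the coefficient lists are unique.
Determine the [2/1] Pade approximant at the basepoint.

The Pade approximant has numerator coefficients [4872/6655, 4537858752/4949316845, 35546345856/54442485295]; denominator coefficients [1, -12117893/7436990].

Taylor coefficients needed (expand at 0): a_0 = 4872/6655, a_1 = 772212/366025, a_2 = 82347762/20131375, a_3 = 7379796837/1107225625.
Write the denominator as Q(β) = 1 + q1*β. Requiring Q*f - P = O(β^4) with deg P <= 2 kills the coefficients of β^3..β^3 in Q*f:
  β^3: a_3 + q1*a_2 = 0, i.e. 7379796837/1107225625 + (82347762/20131375)*q1 = 0.
Solving this linear system: q1 = -12117893/7436990.
The numerator is Q*f truncated at degree 2: P0 = a_0 = 4872/6655; P1 = a_1 + q1*a_0 = 4537858752/4949316845; P2 = a_2 + q1*a_1 = 35546345856/54442485295.


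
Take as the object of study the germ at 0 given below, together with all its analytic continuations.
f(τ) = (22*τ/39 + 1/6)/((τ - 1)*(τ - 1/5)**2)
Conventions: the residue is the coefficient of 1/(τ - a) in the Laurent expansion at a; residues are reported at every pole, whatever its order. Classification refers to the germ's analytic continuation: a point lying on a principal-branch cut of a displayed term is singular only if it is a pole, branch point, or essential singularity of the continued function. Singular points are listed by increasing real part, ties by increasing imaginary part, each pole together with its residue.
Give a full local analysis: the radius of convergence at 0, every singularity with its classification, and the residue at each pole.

Denominator factor (τ - 1): pole of order 1 at 1, modulus 1.
Denominator factor (τ - 1/5)^2: pole of order 2 at 1/5, modulus 1/5.
The radius of convergence is the smallest modulus among the singular points: 1/5.
At the order-2 pole 1/5 set g(τ) = (τ - (1/5))^2*f(τ) = (22*τ/39 + 1/6)/(τ - 1).
Order-2 pole: residue = g'(a); g'(1/5) = -475/416, so the residue is -475/416.
At the order-1 pole 1 set g(τ) = (τ - (1))*f(τ) = (22*τ/39 + 1/6)/(τ - 1/5)**2.
Simple pole: residue = g(a) at a = 1, which is 475/416.
List the singular points by increasing real part (a conjugate pair: the negative imaginary part first).

Radius of convergence at 0: 1/5.
At 1/5: a pole of order 2; residue -475/416.
At 1: a pole of order 1; residue 475/416.


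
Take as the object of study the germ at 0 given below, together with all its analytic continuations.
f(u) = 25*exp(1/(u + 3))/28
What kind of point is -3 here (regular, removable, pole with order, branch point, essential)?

The exponent 1/(u - (-3)) has a pole at -3, so exp(1/(u - (-3))) takes every nonzero value near it: an essential singularity (not a pole of any order).

The point is an essential singularity.


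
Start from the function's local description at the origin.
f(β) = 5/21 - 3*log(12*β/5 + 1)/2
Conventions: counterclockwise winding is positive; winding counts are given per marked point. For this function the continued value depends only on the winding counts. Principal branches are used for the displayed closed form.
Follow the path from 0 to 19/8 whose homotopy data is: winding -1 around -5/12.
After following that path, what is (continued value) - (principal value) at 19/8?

The rational part is single-valued and drops out of the difference; each branch term changes only by its own monodromy.
(-3/2)*log(1 - β/(-5/12)): each positive loop around -5/12 adds 2*pi*i to the log, so winding -1 contributes (-3/2)*(-1)*2*pi*i = (3)*pi*i.
Summing the contributions at β = 19/8 gives (3)*pi*i.

Continued minus principal equals (3)*pi*i.


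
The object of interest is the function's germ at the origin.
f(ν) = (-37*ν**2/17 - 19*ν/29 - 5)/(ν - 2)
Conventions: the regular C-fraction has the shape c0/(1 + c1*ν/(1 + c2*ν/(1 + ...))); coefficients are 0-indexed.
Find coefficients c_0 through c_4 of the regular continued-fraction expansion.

Taylor coefficients (expand at 0): a_0 = 5/2, a_1 = 183/116, a_2 = 7403/3944, a_3 = 7403/7888, a_4 = 7403/15776.
c0 = a_0 = 5/2. Peel one level at a time: if S = 1 + c*ν/S' with S'(0) = 1, then c is the ν-coefficient of S and S' = c*ν/(S - 1).
S_1 = c0/f = 1 + (-183/290)*ν + (-252061/714850)*ν^2 + ...; c1 = -183/290.
S_2 = c1*ν/(S_1 - 1) = 1 + (-252061/451095)*ν + (7943419/9678321)*ν^2 + ...; c2 = -252061/451095.
S_3 = c2*ν/(S_2 - 1) = 1 + (1151795755/784161771)*ν + (1235876845115/1080090711257)*ν^2 + ...; c3 = 1151795755/784161771.
S_4 = c3*ν/(S_3 - 1) = 1 + (-196359/252061)*ν + ...; c4 = -196359/252061.

The regular C-fraction coefficients are [5/2, -183/290, -252061/451095, 1151795755/784161771, -196359/252061].


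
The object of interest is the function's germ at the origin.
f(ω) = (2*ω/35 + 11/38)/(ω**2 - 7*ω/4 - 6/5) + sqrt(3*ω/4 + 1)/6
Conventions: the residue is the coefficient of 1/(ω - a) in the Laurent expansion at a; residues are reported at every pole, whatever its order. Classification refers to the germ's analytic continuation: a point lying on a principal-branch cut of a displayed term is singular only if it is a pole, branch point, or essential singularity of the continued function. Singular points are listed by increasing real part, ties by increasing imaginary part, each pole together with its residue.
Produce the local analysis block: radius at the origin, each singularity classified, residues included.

Denominator factor (ω**2 - 7*ω/4 - 6/5): discriminant 629/80, real irrational roots 7/8 + (1/40)*sqrt(3145) and 7/8 - (1/40)*sqrt(3145); poles of order 1, moduli 7/8 + (1/40)*sqrt(3145) and -7/8 + (1/40)*sqrt(3145).
Branch term (1/6)*sqrt(1 - ω/(-4/3)): its argument vanishes at ω = -4/3, a square-root branch point, modulus 4/3.
The radius of convergence is the smallest modulus among the singular points: -7/8 + (1/40)*sqrt(3145).
The branch term is analytic at 7/8 - (1/40)*sqrt(3145) and contributes nothing to the residue; only the rational part matters.
The factor ω**2 - 7*ω/4 - 6/5 splits as (ω - a)(ω - a') with a = 7/8 - (1/40)*sqrt(3145), a' = 7/8 + (1/40)*sqrt(3145). At the order-1 pole a set g(ω) = (ω - a)*(rational part) = [2*ω/35 + 11/38] / (ω - a').
Simple pole: residue = g(a) at a = 7/8 - (1/40)*sqrt(3145), which is 1/35 - (129/59755)*sqrt(3145).
The branch term is analytic at 7/8 + (1/40)*sqrt(3145) and contributes nothing to the residue; only the rational part matters.
The factor ω**2 - 7*ω/4 - 6/5 splits as (ω - a)(ω - a') with a = 7/8 + (1/40)*sqrt(3145), a' = 7/8 - (1/40)*sqrt(3145). At the order-1 pole a set g(ω) = (ω - a)*(rational part) = [2*ω/35 + 11/38] / (ω - a').
Simple pole: residue = g(a) at a = 7/8 + (1/40)*sqrt(3145), which is 1/35 + (129/59755)*sqrt(3145).
List the singular points by increasing real part (a conjugate pair: the negative imaginary part first).

Radius of convergence at 0: -7/8 + (1/40)*sqrt(3145).
At -4/3: an algebraic (square-root) branch point.
At 7/8 - (1/40)*sqrt(3145): a pole of order 1; residue 1/35 - (129/59755)*sqrt(3145).
At 7/8 + (1/40)*sqrt(3145): a pole of order 1; residue 1/35 + (129/59755)*sqrt(3145).


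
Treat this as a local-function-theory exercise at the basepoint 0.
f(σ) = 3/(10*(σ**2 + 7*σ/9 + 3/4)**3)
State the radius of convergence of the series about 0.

Denominator factor (σ**2 + 7*σ/9 + 3/4)^3: discriminant -194/81, complex-conjugate roots (-7/18) + ((1/18)*sqrt(194))*i and (-7/18) - ((1/18)*sqrt(194))*i; poles of order 3, moduli (1/2)*sqrt(3) and (1/2)*sqrt(3).
The radius of convergence is the smallest modulus among the singular points: (1/2)*sqrt(3).

The radius of convergence is (1/2)*sqrt(3).


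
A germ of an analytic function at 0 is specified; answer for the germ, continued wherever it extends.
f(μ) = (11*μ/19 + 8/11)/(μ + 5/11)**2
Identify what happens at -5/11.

The denominator factor μ + 5/11 vanishes at -5/11 and appears to the power 2; the numerator there equals 97/209, nonzero, and no other factor vanishes.
Hence a pole whose order is the multiplicity, 2.

The point is a pole of order 2.


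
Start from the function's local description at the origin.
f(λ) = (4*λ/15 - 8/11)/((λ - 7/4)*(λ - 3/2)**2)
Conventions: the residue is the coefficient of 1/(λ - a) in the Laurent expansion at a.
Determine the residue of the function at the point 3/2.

At the order-2 pole 3/2 set g(λ) = (λ - (3/2))^2*f(λ) = (4*λ/15 - 8/11)/(λ - 7/4).
Order-2 pole: residue = g'(a); g'(3/2) = 688/165, so the residue is 688/165.

The residue is 688/165.
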